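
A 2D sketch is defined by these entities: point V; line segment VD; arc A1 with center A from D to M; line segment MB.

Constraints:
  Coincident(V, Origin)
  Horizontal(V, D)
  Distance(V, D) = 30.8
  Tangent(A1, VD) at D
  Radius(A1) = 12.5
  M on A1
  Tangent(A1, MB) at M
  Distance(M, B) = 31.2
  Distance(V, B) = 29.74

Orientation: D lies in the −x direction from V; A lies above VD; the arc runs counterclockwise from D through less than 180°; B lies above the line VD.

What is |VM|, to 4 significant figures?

21.44

Checks: |AM| = 12.50 ✓; ∠(AM, MB) = 90.00° ✓; |MB| = 31.20 ✓; |VB| = 29.74 ✓.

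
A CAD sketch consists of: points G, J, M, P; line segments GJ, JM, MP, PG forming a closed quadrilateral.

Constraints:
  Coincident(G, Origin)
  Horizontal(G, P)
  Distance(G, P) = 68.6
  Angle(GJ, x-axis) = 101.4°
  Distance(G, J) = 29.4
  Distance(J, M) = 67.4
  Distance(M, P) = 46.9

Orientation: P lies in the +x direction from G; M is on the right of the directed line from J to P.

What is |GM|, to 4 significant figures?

41.47

G is at the origin; GP is horizontal with |GP| = 68.6 and P in +x, so P = (68.6, 0). GJ runs at 101.4° with |GJ| = 29.4, so J = (-5.811, 28.82). M is determined by |JM| = 67.4 and |MP| = 46.9 together: it lies at the intersection of circle(J, 67.4) and circle(P, 46.9). With |JP| = 79.80, the foot of the radical line on JP is 54.58 from J and the perpendicular offset is √(67.4² − 54.58²) = 39.54. Taking the right-of-JP solution: M = (30.80, -27.77).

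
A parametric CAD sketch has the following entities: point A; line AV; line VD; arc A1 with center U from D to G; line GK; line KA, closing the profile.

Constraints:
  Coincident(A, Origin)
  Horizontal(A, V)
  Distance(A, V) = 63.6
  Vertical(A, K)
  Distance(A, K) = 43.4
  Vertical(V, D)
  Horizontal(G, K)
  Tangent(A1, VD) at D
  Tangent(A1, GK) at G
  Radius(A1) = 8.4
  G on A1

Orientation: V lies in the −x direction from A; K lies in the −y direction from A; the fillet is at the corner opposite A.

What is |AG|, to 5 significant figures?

70.218

A is at the origin; A and V share the same y with |AV| = 63.6 and V on the −x side, so V = (-63.600, 0.0000). AK is vertical with |AK| = 43.4 and K on the −y side, so K = (0.0000, -43.400). The virtual corner opposite A is at (-63.600, -43.400). Since A1 is tangent to VD there, UD ⟂ VD and since A1 is tangent to GK there, UG ⟂ GK, with radius 8.4, so the center U sits 8.4 in from both sides at U = (-55.200, -35.000). That places the tangent points at D = (-63.600, -35.000) on VD and G = (-55.200, -43.400) on GK. Then |AG| = |G − A| = 70.218.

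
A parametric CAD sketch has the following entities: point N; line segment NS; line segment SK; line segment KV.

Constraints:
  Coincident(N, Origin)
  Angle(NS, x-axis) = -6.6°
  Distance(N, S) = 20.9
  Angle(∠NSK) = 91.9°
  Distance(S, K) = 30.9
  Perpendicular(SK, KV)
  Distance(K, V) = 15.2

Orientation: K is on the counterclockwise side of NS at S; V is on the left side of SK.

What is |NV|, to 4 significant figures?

32.10

N is at the origin; NS runs at -6.6° with length 20.9, so S = 20.9·(cos -6.6°, sin -6.6°) = (20.76, -2.402). ∠NSK = 91.9°, so SK runs at -6.6° + (180° − 91.9°) = 81.50° from the x-axis; with |SK| = 30.9, K = S + 30.9·(cos 81.50°, sin 81.50°) = (25.33, 28.16). SK is perpendicular to KV; with |KV| = 15.2 on the left of SK, V = K + 15.2·(-0.9890, 0.1478) = (10.30, 30.41). Then |NV| = |V − N| = 32.10.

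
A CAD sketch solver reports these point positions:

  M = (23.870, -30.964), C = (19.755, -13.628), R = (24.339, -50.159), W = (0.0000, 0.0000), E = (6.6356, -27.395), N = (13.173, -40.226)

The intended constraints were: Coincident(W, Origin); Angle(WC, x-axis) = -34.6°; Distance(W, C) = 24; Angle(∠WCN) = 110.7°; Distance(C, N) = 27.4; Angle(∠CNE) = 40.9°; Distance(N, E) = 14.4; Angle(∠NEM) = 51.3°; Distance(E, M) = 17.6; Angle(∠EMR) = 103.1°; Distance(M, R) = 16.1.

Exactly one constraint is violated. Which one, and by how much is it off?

Distance(M, R) = 16.1 — off by 3.10.

W = (0.00, 0.00) ✓; WC at -34.60° ✓; |WC| = 24.00 ✓; ∠WCN = 110.7° ✓; |CN| = 27.40 ✓; ∠CNE = 40.90° ✓; |NE| = 14.40 ✓; ∠NEM = 51.30° ✓; |EM| = 17.60 ✓; ∠EMR = 103.1° ✓; |MR| = 19.20 ✗.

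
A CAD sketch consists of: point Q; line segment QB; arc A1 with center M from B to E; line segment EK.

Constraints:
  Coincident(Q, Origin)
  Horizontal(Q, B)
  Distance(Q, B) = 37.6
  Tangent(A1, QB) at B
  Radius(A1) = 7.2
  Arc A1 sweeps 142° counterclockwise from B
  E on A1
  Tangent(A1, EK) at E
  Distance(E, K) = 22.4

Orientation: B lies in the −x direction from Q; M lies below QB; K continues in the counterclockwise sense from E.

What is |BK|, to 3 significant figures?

29.8

Q is at the origin; Q and B share the same y with |QB| = 37.6 and B on the −x side, so B = (-37.6, 0.00). A1 meets QB tangentially, so MB is at right angles to QB, so M = B + (0, -7.2) = (-37.6, -7.20). On A1, B sits at bearing 90° from M; a 142° counterclockwise sweep puts E at bearing 232°, so E = M + 7.2·(cos 232°, sin 232°) = (-42.0, -12.9). A1 meets EK tangentially, so ME is at right angles to EK, so EK runs along (−sin 232°, cos 232°); with |EK| = 22.4, K = (-24.4, -26.7). Then |BK| = |K − B| = 29.8.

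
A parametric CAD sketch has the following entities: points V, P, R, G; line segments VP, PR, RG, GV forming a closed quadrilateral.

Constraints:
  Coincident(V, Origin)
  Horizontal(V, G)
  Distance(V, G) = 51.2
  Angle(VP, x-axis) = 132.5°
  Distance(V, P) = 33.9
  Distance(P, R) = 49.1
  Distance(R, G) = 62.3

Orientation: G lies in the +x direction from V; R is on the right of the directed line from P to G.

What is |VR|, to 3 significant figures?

22.7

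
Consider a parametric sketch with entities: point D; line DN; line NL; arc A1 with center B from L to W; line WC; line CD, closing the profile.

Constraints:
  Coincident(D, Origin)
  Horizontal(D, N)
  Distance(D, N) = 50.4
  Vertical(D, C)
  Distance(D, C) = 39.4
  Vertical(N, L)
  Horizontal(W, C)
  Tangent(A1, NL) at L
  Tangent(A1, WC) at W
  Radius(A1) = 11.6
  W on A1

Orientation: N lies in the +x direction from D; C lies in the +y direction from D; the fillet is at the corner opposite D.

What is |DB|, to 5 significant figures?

47.731

D is at the origin; DN is horizontal with |DN| = 50.4 and N on the +x side, so N = (50.400, 0.0000). DC is vertical with |DC| = 39.4 and C on the +y side, so C = (0.0000, 39.400). The virtual corner opposite D is at (50.400, 39.400). The tangent condition forces BL to be normal to NL and tangency of A1 to WC means the radius BW is perpendicular to WC, with radius 11.6, so the center B sits 11.6 in from both sides at B = (38.800, 27.800). Then |DB| = |B − D| = 47.731.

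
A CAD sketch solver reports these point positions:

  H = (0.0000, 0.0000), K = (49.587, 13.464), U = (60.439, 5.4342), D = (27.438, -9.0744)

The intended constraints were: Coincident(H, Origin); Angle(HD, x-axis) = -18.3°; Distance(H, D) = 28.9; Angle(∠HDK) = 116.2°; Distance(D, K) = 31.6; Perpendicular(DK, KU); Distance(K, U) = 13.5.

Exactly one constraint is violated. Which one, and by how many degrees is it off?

Perpendicular(DK, KU) — off by 8.00°.

H = (0.00, 0.00) ✓; HD at -18.30° ✓; |HD| = 28.90 ✓; ∠HDK = 116.2° ✓; |DK| = 31.60 ✓; ∠(DK, KU) = 82.00° ✗; |KU| = 13.50 ✓.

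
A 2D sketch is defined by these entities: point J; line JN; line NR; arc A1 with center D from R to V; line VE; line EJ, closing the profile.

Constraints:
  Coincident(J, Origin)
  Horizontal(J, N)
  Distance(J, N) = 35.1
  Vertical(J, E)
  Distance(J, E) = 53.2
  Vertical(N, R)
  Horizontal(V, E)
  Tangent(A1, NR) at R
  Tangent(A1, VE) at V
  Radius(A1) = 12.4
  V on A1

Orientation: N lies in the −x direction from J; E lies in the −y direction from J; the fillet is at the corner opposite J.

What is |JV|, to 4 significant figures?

57.84

J is at the origin; JN is horizontal with |JN| = 35.1 and N on the −x side, so N = (-35.10, 0.000). JE is vertical with |JE| = 53.2 and E on the −y side, so E = (0.000, -53.20). The virtual corner opposite J is at (-35.10, -53.20). A1 meets NR tangentially, so DR is at right angles to NR and since A1 is tangent to VE there, DV ⟂ VE, with radius 12.4, so the center D sits 12.4 in from both sides at D = (-22.70, -40.80). That places the tangent points at R = (-35.10, -40.80) on NR and V = (-22.70, -53.20) on VE. Then |JV| = |V − J| = 57.84.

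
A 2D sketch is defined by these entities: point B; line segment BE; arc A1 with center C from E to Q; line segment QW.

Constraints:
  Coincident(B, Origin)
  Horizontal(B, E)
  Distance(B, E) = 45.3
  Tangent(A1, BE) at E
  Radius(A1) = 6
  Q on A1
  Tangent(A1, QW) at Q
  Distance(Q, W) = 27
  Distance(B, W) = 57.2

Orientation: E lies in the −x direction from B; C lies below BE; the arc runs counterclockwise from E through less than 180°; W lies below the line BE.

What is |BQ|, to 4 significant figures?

51.69

B is at the origin; BE is horizontal with |BE| = 45.3 and E on the −x side, so E = (-45.30, 0.000). Since A1 is tangent to BE there, CE ⟂ BE, so C = E + (0, -6) = (-45.30, -6.000). Since CQ ⟂ QW (tangency), |CW| = √(6.0² + 27.0²) = 27.66 regardless of where Q sits on A1. So W lies on both circle(B, 57.2) and circle(C, 27.66); the below-BE intersection is W = (-46.26, -33.64). Q is the foot of the tangent from W: Q = (-51.20, -7.097).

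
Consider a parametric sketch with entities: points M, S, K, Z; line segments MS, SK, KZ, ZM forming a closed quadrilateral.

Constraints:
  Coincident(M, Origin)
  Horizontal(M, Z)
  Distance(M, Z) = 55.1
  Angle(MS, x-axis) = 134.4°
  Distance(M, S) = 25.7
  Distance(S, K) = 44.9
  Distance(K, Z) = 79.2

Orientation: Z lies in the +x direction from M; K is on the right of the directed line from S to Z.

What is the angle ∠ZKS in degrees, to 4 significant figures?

68.47°

M is at the origin; M and Z share the same y with |MZ| = 55.1 and Z in +x, so Z = (55.1, 0). MS runs at 134.4° with |MS| = 25.7, so S = (-17.98, 18.36). K is determined by |SK| = 44.9 and |KZ| = 79.2 together: it lies at the intersection of circle(S, 44.9) and circle(Z, 79.2). With |SZ| = 75.35, the foot of the radical line on SZ is 9.432 from S and the perpendicular offset is √(44.9² − 9.432²) = 43.90. Taking the right-of-SZ solution: K = (-19.53, -26.51).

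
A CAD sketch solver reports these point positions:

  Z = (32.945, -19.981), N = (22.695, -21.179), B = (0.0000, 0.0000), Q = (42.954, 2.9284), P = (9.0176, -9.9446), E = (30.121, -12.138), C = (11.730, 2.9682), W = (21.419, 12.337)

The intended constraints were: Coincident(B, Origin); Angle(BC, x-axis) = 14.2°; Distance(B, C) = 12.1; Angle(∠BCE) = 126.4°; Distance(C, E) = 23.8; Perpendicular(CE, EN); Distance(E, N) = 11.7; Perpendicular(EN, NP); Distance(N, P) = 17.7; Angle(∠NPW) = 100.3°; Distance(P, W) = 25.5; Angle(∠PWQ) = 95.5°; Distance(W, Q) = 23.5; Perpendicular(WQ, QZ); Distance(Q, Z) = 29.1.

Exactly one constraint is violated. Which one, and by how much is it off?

Distance(Q, Z) = 29.1 — off by 4.10.

B = (0.00, 0.00) ✓; BC at 14.20° ✓; |BC| = 12.10 ✓; ∠BCE = 126.4° ✓; |CE| = 23.80 ✓; ∠(CE, EN) = 90.00° ✓; |EN| = 11.70 ✓; ∠(EN, NP) = 90.00° ✓; |NP| = 17.70 ✓; ∠NPW = 100.3° ✓; |PW| = 25.50 ✓; ∠PWQ = 95.50° ✓; |WQ| = 23.50 ✓; ∠(WQ, QZ) = 90.00° ✓; |QZ| = 25.00 ✗.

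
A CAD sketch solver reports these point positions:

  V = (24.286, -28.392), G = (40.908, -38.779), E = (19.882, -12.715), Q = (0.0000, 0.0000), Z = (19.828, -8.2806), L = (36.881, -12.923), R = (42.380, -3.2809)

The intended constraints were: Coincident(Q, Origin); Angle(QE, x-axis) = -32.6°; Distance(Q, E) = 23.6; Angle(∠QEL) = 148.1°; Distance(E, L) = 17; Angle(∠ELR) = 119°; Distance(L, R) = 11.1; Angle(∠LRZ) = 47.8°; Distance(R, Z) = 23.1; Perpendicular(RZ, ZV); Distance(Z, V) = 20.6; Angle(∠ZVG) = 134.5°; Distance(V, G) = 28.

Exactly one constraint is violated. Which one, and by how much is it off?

Distance(V, G) = 28 — off by 8.40.

Q = (0.00, 0.00) ✓; QE at -32.60° ✓; |QE| = 23.60 ✓; ∠QEL = 148.1° ✓; |EL| = 17.00 ✓; ∠ELR = 119.0° ✓; |LR| = 11.10 ✓; ∠LRZ = 47.80° ✓; |RZ| = 23.10 ✓; ∠(RZ, ZV) = 90.00° ✓; |ZV| = 20.60 ✓; ∠ZVG = 134.5° ✓; |VG| = 19.60 ✗.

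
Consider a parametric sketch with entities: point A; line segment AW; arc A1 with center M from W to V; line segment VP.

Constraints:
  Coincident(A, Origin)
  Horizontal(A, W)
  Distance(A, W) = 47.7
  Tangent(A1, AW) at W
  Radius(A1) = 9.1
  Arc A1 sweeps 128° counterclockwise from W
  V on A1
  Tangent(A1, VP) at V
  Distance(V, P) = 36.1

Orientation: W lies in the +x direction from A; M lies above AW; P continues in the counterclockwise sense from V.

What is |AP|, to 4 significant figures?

54.11

A is at the origin; AW is horizontal with |AW| = 47.7 and W on the +x side, so W = (47.70, 0.000). The tangent condition forces MW to be normal to AW, so M = W + (0, 9.1) = (47.70, 9.100). On A1, W sits at bearing -90° from M; a 128° counterclockwise sweep puts V at bearing 38°, so V = M + 9.1·(cos 38°, sin 38°) = (54.87, 14.70). The tangent condition forces MV to be normal to VP, so VP runs along (−sin 38°, cos 38°); with |VP| = 36.1, P = (32.65, 43.15). Then |AP| = |P − A| = 54.11.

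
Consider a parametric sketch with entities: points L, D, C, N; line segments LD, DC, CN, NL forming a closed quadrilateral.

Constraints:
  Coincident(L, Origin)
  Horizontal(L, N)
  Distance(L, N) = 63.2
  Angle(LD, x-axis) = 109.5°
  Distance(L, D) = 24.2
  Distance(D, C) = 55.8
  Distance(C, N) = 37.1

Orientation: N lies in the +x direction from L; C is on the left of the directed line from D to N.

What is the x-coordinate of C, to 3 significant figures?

46.7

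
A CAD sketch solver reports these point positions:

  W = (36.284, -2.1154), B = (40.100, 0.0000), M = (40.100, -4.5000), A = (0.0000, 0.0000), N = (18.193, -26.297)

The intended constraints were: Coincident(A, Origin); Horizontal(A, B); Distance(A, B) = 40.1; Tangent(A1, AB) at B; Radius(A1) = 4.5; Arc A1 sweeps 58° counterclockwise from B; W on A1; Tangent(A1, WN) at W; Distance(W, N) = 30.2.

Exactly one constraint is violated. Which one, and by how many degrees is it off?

Tangent(A1, WN) at W — off by 4.80°.

A = (0.00, 0.00) ✓; A.y = 0.00, B.y = 0.00 ✓; |AB| = 40.10 ✓; ∠(MB, BA) = 90.00° ✓; |MB| = 4.500 ✓; bearing(M→W) − bearing(M→B) = 58.00° ✓; |MW| = 4.500 ✓; ∠(MW, WN) = 94.80° ✗; |WN| = 30.20 ✓.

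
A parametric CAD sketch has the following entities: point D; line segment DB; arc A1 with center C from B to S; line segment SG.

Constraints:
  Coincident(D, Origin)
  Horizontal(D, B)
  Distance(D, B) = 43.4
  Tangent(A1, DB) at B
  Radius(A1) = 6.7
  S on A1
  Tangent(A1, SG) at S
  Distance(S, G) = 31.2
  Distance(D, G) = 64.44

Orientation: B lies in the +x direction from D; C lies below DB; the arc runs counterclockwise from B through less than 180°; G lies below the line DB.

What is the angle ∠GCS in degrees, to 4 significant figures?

77.88°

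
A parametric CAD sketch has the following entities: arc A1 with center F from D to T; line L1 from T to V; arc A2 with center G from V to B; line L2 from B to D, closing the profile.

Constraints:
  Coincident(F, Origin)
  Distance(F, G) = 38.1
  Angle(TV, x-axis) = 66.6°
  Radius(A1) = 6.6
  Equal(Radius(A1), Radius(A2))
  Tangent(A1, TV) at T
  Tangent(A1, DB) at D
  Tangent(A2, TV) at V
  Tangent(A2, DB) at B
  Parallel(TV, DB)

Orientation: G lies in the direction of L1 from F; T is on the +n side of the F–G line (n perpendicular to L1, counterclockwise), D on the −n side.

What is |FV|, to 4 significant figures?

38.67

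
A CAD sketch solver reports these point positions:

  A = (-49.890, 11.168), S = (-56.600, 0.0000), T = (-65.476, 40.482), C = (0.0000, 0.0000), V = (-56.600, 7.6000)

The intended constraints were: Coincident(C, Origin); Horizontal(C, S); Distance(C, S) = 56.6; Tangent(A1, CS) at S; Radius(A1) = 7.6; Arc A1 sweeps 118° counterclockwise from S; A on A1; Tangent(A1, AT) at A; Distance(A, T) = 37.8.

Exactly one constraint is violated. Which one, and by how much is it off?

Distance(A, T) = 37.8 — off by 4.60.

C = (0.00, 0.00) ✓; C.y = 0.00, S.y = 0.00 ✓; |CS| = 56.60 ✓; ∠(VS, SC) = 90.00° ✓; |VS| = 7.600 ✓; bearing(V→A) − bearing(V→S) = 118.0° ✓; |VA| = 7.600 ✓; ∠(VA, AT) = 90.00° ✓; |AT| = 33.20 ✗.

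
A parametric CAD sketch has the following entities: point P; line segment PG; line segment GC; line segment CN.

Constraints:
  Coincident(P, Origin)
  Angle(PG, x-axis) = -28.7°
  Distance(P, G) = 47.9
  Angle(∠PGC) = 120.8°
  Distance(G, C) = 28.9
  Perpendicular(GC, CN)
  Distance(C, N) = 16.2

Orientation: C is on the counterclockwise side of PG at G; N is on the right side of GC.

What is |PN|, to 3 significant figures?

78.4

∠PGC = 120.8°, so GC runs at -28.7° + (180° − 120.8°) = 30.5° from the x-axis; with |GC| = 28.9, C = G + 28.9·(cos 30.5°, sin 30.5°) = (66.9, -8.33). GC ⟂ CN; with |CN| = 16.2 on the right of GC, N = C + 16.2·(0.508, -0.862) = (75.1, -22.3). Then |PN| = |N − P| = 78.4.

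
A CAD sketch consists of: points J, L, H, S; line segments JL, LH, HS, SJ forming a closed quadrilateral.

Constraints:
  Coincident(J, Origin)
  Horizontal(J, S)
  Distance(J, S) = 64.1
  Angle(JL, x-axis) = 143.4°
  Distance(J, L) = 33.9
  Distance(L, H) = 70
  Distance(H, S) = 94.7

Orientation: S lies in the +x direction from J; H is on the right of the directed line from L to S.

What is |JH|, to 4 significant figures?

51.86

Checks: J.y = 0.00, S.y = 0.00 ✓; |LH| = 70.00 ✓; |HS| = 94.70 ✓.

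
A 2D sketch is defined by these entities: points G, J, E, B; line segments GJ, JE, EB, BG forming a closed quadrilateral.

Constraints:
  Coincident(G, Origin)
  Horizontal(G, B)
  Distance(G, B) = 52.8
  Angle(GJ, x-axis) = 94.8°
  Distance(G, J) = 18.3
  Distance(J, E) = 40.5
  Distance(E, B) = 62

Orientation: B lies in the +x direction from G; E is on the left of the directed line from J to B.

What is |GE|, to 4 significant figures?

56.23

Checks: |JE| = 40.50 ✓; |EB| = 62.00 ✓.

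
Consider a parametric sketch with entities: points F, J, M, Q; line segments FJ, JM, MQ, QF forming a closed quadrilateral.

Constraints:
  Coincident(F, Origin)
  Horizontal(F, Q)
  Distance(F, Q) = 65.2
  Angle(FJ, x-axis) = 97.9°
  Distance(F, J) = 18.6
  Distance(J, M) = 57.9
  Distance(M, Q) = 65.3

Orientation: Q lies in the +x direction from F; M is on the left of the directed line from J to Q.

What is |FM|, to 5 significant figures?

70.730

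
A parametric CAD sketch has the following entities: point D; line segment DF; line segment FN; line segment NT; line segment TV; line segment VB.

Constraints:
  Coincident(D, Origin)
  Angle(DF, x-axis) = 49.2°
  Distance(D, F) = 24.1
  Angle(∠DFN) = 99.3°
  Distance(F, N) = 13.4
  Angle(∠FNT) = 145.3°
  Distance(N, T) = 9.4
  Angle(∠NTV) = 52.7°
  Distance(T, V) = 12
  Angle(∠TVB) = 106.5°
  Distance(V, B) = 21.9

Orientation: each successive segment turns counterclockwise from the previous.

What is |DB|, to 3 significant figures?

32.8

D is at the origin; DF runs at 49.2° with length 24.1, so F = (15.7, 18.2). ∠DFN = 99.3° gives FN at 130° from the x-axis; with |FN| = 13.4, N = (7.15, 28.5). ∠FNT = 145.3° gives NT at 165° from the x-axis; with |NT| = 9.4, T = (-1.91, 31.0). ∠NTV = 52.7° gives TV at -68.1° from the x-axis; with |TV| = 12.0, V = (2.57, 19.9). ∠TVB = 106.5° gives VB at 5.40° from the x-axis; with |VB| = 21.9, B = (24.4, 21.9). Then |DB| = |B − D| = 32.8.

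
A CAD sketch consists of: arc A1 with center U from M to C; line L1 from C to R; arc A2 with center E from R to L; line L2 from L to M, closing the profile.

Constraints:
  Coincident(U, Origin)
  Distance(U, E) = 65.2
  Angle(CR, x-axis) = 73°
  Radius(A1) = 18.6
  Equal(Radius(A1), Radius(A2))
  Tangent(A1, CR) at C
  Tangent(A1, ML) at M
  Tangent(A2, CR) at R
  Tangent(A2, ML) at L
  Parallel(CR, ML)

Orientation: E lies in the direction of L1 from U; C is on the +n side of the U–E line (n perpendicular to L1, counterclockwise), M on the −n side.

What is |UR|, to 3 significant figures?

67.8

The slot axis is L1's direction at 73.0°, so u = (cos 73.0°, sin 73.0°) = (0.292, 0.956) and n = (−sin 73.0°, cos 73.0°) = (-0.956, 0.292). U is at the origin and E lies 65.2 along u from U, so E = 65.2·u = (19.1, 62.4). Tangency of A1 to both parallel lines with radius 18.6 puts C and M at U ± 18.6·n: C = (-17.8, 5.44), M = (17.8, -5.44). Equal radii place R and L the same way about E: R = E + 18.6·n = (1.28, 67.8), L = E − 18.6·n = (36.8, 56.9). Then |UR| = |R − U| = 67.8.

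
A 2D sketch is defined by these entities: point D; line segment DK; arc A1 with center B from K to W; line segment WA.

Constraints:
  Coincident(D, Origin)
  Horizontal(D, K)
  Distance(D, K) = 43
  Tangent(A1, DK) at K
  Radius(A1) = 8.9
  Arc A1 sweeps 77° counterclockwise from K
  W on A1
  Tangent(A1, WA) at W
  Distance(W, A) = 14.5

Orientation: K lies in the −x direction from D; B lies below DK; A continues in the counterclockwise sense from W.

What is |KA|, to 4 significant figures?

24.18

D is at the origin; DK is horizontal with |DK| = 43.0 and K on the −x side, so K = (-43.00, 0.000). Since A1 is tangent to DK there, BK ⟂ DK, so B = K + (0, -8.9) = (-43.00, -8.900). On A1, K sits at bearing 90° from B; a 77° counterclockwise sweep puts W at bearing 167°, so W = B + 8.9·(cos 167°, sin 167°) = (-51.67, -6.898). The tangent condition forces BW to be normal to WA, so WA runs along (−sin 167°, cos 167°); with |WA| = 14.5, A = (-54.93, -21.03). Then |KA| = |A − K| = 24.18.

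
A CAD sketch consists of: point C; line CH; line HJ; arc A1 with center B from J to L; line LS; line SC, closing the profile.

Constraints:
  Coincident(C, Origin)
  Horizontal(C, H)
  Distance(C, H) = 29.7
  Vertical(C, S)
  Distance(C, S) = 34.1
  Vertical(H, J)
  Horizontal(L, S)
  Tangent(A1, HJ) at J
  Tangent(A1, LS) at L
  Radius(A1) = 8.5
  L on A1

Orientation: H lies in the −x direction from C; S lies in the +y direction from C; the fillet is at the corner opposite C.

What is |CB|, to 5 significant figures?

33.239

C is at the origin; C and H share the same y with |CH| = 29.7 and H on the −x side, so H = (-29.700, 0.0000). C and S share the same x with |CS| = 34.1 and S on the +y side, so S = (0.0000, 34.100). The virtual corner opposite C is at (-29.700, 34.100). Since A1 is tangent to HJ there, BJ ⟂ HJ and the tangent condition forces BL to be normal to LS, with radius 8.5, so the center B sits 8.5 in from both sides at B = (-21.200, 25.600). Then |CB| = |B − C| = 33.239.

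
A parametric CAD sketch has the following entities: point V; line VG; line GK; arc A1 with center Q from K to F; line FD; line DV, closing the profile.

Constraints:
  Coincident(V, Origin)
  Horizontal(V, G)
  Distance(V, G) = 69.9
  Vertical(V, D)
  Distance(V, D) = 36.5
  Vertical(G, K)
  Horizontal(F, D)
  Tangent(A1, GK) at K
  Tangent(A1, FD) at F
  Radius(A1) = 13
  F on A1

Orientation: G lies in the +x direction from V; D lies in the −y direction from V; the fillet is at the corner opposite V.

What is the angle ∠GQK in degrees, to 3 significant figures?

61.0°

V is at the origin; VG is horizontal with |VG| = 69.9 and G on the +x side, so G = (69.9, 0.00). V and D share the same x with |VD| = 36.5 and D on the −y side, so D = (0.00, -36.5). The virtual corner opposite V is at (69.9, -36.5). A1 meets GK tangentially, so QK is at right angles to GK and tangency of A1 to FD means the radius QF is perpendicular to FD, with radius 13.0, so the center Q sits 13.0 in from both sides at Q = (56.9, -23.5). That places the tangent points at K = (69.9, -23.5) on GK and F = (56.9, -36.5) on FD. Then cos ∠GQK = QG·QK / (|QG||QK|), giving 61.0°.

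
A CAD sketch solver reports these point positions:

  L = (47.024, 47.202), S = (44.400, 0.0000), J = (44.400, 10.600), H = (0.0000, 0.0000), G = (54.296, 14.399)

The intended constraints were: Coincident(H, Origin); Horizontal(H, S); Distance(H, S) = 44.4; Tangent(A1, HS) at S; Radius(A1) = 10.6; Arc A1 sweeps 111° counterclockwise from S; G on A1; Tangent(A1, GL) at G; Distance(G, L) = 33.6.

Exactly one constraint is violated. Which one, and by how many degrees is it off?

Tangent(A1, GL) at G — off by 8.50°.

H = (0.00, 0.00) ✓; H.y = 0.00, S.y = 0.00 ✓; |HS| = 44.40 ✓; ∠(JS, SH) = 90.00° ✓; |JS| = 10.60 ✓; bearing(J→G) − bearing(J→S) = 111.0° ✓; |JG| = 10.60 ✓; ∠(JG, GL) = 98.50° ✗; |GL| = 33.60 ✓.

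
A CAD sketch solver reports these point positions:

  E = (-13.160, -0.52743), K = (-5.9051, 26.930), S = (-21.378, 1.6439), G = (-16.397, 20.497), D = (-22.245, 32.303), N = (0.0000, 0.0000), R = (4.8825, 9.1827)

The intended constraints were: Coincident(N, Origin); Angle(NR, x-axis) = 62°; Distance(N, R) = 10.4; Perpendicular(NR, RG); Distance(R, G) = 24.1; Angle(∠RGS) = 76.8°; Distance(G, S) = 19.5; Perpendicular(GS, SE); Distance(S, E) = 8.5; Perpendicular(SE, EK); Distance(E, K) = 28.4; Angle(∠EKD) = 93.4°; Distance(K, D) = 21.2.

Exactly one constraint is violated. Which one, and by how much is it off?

Distance(K, D) = 21.2 — off by 4.00.

N = (0.00, 0.00) ✓; NR at 62.00° ✓; |NR| = 10.40 ✓; ∠(NR, RG) = 90.00° ✓; |RG| = 24.10 ✓; ∠RGS = 76.80° ✓; |GS| = 19.50 ✓; ∠(GS, SE) = 90.00° ✓; |SE| = 8.500 ✓; ∠(SE, EK) = 90.00° ✓; |EK| = 28.40 ✓; ∠EKD = 93.40° ✓; |KD| = 17.20 ✗.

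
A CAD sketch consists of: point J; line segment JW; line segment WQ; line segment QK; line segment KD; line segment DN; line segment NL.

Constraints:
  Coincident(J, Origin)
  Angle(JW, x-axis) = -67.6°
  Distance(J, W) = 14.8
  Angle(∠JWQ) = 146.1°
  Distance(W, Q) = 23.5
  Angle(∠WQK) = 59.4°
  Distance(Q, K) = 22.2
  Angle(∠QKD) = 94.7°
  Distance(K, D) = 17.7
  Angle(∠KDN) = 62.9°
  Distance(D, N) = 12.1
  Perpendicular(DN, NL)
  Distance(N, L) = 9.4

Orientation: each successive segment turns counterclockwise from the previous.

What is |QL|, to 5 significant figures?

16.622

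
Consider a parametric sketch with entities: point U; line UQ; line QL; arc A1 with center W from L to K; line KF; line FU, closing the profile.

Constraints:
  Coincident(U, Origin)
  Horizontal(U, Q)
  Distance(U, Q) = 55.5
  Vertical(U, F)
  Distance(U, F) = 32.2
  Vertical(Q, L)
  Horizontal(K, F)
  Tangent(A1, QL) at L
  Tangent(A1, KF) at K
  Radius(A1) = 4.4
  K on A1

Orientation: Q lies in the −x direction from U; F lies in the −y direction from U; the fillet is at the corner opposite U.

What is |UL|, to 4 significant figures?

62.07

U is at the origin; UQ is horizontal with |UQ| = 55.5 and Q on the −x side, so Q = (-55.50, 0.000). U and F share the same x with |UF| = 32.2 and F on the −y side, so F = (0.000, -32.20). The virtual corner opposite U is at (-55.50, -32.20). A1 meets QL tangentially, so WL is at right angles to QL and tangency of A1 to KF means the radius WK is perpendicular to KF, with radius 4.4, so the center W sits 4.4 in from both sides at W = (-51.10, -27.80). That places the tangent points at L = (-55.50, -27.80) on QL and K = (-51.10, -32.20) on KF. Then |UL| = |L − U| = 62.07.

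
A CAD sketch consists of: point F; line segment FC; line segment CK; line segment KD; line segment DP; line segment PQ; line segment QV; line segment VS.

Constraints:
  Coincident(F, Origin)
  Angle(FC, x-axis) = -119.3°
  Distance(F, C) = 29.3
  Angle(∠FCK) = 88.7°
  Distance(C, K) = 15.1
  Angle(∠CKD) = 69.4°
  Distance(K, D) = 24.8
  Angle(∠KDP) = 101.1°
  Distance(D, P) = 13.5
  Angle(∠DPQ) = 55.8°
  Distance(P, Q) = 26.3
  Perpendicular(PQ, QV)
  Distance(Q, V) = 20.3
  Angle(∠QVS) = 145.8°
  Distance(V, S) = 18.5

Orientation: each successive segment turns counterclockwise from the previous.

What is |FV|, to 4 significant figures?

28.53

F is at the origin; FC runs at -119.3° with length 29.3, so C = (-14.34, -25.55). ∠FCK = 88.7° gives CK at -28.00° from the x-axis; with |CK| = 15.1, K = (-1.006, -32.64). ∠CKD = 69.4° gives KD at 82.60° from the x-axis; with |KD| = 24.8, D = (2.188, -8.047). ∠KDP = 101.1° gives DP at 161.5° from the x-axis; with |DP| = 13.5, P = (-10.61, -3.764). ∠DPQ = 55.8° gives PQ at -74.30° from the x-axis; with |PQ| = 26.3, Q = (-3.498, -29.08). The perpendicularity gives QV at right angles to PQ, so QV runs at 15.70°; with |QV| = 20.3, V = (16.04, -23.59). Then |FV| = |V − F| = 28.53.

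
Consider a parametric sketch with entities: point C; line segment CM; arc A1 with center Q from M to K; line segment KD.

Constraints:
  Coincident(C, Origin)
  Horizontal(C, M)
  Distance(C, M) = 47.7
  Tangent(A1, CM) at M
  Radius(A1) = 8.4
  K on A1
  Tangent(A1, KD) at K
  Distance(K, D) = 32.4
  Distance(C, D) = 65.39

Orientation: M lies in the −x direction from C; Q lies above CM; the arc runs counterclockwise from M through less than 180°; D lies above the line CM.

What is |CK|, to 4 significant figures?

41.29

Checks: |CM| = 47.70 ✓; |QK| = 8.400 ✓; ∠(QK, KD) = 90.00° ✓; |KD| = 32.40 ✓; |CD| = 65.39 ✓.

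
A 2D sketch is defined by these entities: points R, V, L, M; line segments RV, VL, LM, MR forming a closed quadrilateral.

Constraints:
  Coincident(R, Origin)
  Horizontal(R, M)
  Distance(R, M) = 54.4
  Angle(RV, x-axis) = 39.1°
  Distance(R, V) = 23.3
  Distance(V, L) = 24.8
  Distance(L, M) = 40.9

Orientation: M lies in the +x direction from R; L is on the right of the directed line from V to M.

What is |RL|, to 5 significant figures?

17.717

R is at the origin; R and M share the same y with |RM| = 54.4 and M in +x, so M = (54.4, 0). RV runs at 39.1° with |RV| = 23.3, so V = (18.082, 14.695). L is determined by |VL| = 24.8 and |LM| = 40.9 together: it lies at the intersection of circle(V, 24.8) and circle(M, 40.9). With |VM| = 39.178, the foot of the radical line on VM is 6.0897 from V and the perpendicular offset is √(24.8² − 6.0897²) = 24.041. Taking the right-of-VM solution: L = (14.710, -9.8750).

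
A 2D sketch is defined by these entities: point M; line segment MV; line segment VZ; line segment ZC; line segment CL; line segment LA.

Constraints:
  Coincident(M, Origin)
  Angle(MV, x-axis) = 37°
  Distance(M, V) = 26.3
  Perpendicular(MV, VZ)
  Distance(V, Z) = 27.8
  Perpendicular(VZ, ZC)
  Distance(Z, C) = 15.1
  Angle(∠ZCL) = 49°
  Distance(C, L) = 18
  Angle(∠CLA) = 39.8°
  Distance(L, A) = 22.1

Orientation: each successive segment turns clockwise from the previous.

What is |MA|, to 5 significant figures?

42.741

M is at the origin; MV runs at 37.0° with length 26.3, so V = (21.004, 15.828). The perpendicularity gives VZ at right angles to MV, so VZ runs at -53.000°; with |VZ| = 27.8, Z = (37.735, -6.3743). The perpendicularity gives ZC at right angles to VZ, so ZC runs at -143.00°; with |ZC| = 15.1, C = (25.675, -15.462). ∠ZCL = 49.0° gives CL at 86.000° from the x-axis; with |CL| = 18.0, L = (26.931, 2.4944). ∠CLA = 39.8° gives LA at -54.200° from the x-axis; with |LA| = 22.1, A = (39.858, -15.430). Then |MA| = |A − M| = 42.741.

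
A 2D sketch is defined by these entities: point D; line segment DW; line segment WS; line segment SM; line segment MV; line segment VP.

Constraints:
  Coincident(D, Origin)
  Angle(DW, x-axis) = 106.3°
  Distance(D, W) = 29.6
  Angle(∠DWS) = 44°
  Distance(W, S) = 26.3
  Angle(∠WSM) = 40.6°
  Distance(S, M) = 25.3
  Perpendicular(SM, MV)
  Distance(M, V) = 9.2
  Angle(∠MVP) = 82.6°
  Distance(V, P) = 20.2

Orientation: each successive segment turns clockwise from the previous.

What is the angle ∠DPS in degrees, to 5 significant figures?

70.762°

D is at the origin; DW runs at 106.3° with length 29.6, so W = (-8.3077, 28.410). ∠DWS = 44.0° gives WS at -29.700° from the x-axis; with |WS| = 26.3, S = (14.537, 15.380). ∠WSM = 40.6° gives SM at -169.10° from the x-axis; with |SM| = 25.3, M = (-10.306, 10.596). SM is perpendicular to MV, so MV runs at 100.90°; with |MV| = 9.2, V = (-12.046, 19.630). ∠MVP = 82.6° gives VP at 3.5000° from the x-axis; with |VP| = 20.2, P = (8.1164, 20.863). Then cos ∠DPS = PD·PS / (|PD||PS|), giving 70.762°.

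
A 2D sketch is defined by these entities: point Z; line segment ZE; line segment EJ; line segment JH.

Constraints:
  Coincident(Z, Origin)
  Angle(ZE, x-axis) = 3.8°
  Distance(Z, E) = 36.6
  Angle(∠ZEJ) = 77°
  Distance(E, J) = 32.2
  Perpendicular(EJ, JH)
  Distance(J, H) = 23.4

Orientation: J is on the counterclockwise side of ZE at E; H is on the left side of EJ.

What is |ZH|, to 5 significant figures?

26.921

Z is at the origin; ZE runs at 3.8° with length 36.6, so E = 36.6·(cos 3.8°, sin 3.8°) = (36.520, 2.4256). ∠ZEJ = 77.0°, so EJ runs at 3.8° + (180° − 77.0°) = 106.80° from the x-axis; with |EJ| = 32.2, J = E + 32.2·(cos 106.80°, sin 106.80°) = (27.213, 33.251). EJ ⟂ JH; with |JH| = 23.4 on the left of EJ, H = J + 23.4·(-0.95732, -0.28903) = (4.8114, 26.488). Then |ZH| = |H − Z| = 26.921.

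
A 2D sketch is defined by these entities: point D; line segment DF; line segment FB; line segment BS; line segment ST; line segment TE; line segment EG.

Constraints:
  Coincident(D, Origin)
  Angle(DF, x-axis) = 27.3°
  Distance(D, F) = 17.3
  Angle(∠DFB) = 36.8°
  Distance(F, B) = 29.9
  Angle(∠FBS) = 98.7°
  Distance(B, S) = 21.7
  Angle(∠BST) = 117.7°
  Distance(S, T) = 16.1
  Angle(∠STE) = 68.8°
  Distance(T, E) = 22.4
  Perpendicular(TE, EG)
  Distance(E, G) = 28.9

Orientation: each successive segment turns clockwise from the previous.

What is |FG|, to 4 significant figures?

42.28

∠STE = 68.8° gives TE at -10.70° from the x-axis; with |TE| = 22.4, E = (0.6597, -0.8738). The perpendicularity gives EG at right angles to TE, so EG runs at -100.7°; with |EG| = 28.9, G = (-4.706, -29.27). Then |FG| = |G − F| = 42.28.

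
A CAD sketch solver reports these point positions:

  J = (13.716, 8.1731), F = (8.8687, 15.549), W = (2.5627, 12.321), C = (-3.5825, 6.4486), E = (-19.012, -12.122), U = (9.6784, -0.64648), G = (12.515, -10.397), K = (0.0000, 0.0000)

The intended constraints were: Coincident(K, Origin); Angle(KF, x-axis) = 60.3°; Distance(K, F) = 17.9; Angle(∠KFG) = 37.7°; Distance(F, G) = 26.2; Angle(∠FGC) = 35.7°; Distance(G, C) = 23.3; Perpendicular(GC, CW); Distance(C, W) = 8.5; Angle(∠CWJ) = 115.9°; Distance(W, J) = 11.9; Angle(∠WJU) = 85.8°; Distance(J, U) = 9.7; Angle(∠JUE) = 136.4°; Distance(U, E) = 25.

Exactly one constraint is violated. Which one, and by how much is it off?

Distance(U, E) = 25 — off by 5.90.

K = (0.00, 0.00) ✓; KF at 60.30° ✓; |KF| = 17.90 ✓; ∠KFG = 37.70° ✓; |FG| = 26.20 ✓; ∠FGC = 35.70° ✓; |GC| = 23.30 ✓; ∠(GC, CW) = 90.00° ✓; |CW| = 8.500 ✓; ∠CWJ = 115.9° ✓; |WJ| = 11.90 ✓; ∠WJU = 85.80° ✓; |JU| = 9.700 ✓; ∠JUE = 136.4° ✓; |UE| = 30.90 ✗.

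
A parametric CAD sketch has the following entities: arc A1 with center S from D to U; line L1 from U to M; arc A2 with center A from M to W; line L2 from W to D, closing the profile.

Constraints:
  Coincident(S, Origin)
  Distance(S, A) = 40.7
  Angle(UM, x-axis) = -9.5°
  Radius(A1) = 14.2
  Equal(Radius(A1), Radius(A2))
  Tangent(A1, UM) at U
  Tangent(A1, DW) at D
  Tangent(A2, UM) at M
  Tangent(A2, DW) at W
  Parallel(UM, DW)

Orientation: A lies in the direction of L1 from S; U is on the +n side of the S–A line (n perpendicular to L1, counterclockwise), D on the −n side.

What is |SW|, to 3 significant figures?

43.1

Tangency of A1 to both parallel lines with radius 14.2 puts U and D at S ± 14.2·n: U = (2.34, 14.0), D = (-2.34, -14.0). Equal radii place M and W the same way about A: M = A + 14.2·n = (42.5, 7.29), W = A − 14.2·n = (37.8, -20.7). Then |SW| = |W − S| = 43.1.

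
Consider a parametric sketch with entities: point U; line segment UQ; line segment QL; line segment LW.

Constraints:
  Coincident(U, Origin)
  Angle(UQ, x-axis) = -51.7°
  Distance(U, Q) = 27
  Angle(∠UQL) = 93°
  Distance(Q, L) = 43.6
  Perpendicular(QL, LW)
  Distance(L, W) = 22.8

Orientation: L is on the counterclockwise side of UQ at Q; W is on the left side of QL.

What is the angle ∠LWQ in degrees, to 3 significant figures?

62.4°

U is at the origin; UQ runs at -51.7° with length 27.0, so Q = 27.0·(cos -51.7°, sin -51.7°) = (16.7, -21.2). ∠UQL = 93.0°, so QL runs at -51.7° + (180° − 93.0°) = 35.3° from the x-axis; with |QL| = 43.6, L = Q + 43.6·(cos 35.3°, sin 35.3°) = (52.3, 4.01). QL ⟂ LW; with |LW| = 22.8 on the left of QL, W = L + 22.8·(-0.578, 0.816) = (39.1, 22.6). Then cos ∠LWQ = WL·WQ / (|WL||WQ|), giving 62.4°.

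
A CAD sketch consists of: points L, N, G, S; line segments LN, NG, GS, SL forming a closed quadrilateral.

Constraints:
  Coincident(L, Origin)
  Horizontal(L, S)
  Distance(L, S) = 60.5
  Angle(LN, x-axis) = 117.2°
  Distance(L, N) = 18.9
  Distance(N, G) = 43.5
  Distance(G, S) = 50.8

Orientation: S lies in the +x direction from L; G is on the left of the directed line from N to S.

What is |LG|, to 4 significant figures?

48.67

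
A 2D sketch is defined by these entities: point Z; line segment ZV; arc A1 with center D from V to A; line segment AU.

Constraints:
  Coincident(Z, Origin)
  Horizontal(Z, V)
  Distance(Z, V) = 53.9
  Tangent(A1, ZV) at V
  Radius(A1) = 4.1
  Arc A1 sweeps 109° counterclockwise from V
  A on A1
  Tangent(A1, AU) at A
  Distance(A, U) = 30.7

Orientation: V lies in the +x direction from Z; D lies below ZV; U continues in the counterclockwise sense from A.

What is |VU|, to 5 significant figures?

35.001

On A1, V sits at bearing 90° from D; a 109° counterclockwise sweep puts A at bearing 199°, so A = D + 4.1·(cos 199°, sin 199°) = (50.023, -5.4348). Since A1 is tangent to AU there, DA ⟂ AU, so AU runs along (−sin 199°, cos 199°); with |AU| = 30.7, U = (60.018, -34.462). Then |VU| = |U − V| = 35.001.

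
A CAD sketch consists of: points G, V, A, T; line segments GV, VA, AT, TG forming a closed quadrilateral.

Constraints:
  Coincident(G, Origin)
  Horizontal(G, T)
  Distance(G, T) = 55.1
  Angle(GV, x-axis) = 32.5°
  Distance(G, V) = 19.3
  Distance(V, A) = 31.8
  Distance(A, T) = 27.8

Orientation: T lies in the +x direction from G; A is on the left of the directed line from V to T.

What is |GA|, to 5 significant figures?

51.072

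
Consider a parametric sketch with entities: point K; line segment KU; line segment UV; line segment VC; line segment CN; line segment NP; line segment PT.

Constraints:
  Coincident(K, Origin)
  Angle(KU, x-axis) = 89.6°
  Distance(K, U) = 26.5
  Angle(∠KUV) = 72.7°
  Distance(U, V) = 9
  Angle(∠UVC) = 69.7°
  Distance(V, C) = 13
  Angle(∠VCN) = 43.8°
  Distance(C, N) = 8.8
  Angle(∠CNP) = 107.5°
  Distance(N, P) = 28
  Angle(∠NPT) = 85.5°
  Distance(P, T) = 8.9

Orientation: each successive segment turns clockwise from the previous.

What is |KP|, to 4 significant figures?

42.03

K is at the origin; KU runs at 89.6° with length 26.5, so U = (0.1850, 26.50). ∠KUV = 72.7° gives UV at -17.70° from the x-axis; with |UV| = 9.0, V = (8.759, 23.76). ∠UVC = 69.7° gives VC at -128.0° from the x-axis; with |VC| = 13.0, C = (0.7554, 13.52). ∠VCN = 43.8° gives CN at 95.80° from the x-axis; with |CN| = 8.8, N = (-0.1339, 22.27). ∠CNP = 107.5° gives NP at 23.30° from the x-axis; with |NP| = 28.0, P = (25.58, 33.35). Then |KP| = |P − K| = 42.03.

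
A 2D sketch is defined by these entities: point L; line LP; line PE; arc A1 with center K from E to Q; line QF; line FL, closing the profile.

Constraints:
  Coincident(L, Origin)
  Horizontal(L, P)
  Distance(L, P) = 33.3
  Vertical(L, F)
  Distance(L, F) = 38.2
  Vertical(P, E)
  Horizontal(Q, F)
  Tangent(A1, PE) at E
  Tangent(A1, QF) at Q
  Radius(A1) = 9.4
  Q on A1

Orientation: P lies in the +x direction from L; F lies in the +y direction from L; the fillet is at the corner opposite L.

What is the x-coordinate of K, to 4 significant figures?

23.90

LF is vertical with |LF| = 38.2 and F on the +y side, so F = (0.000, 38.20). The virtual corner opposite L is at (33.30, 38.20). The tangent condition forces KE to be normal to PE and tangency of A1 to QF means the radius KQ is perpendicular to QF, with radius 9.4, so the center K sits 9.4 in from both sides at K = (23.90, 28.80). So K.x = 23.90.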